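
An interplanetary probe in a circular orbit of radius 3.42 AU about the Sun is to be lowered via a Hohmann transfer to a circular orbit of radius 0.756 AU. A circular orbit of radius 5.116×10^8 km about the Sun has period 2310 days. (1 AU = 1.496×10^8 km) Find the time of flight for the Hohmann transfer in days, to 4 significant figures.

From Kepler's third law T² = 4π²r³/μ at r = 5.116×10^8 km, T = 2310 days = 2310 × 86400 s = 1.99584×10^8 s: μ = 4π²r³/T² = 1.32709×10^11 km³/s².
In km: r₁ = 3.42 × 1.496×10^8 = 5.11632×10^8 km; r₂ = 0.756 × 1.496×10^8 = 1.130976×10^8 km.
The Hohmann ellipse has a_t = (r₁ + r₂)/2 = 3.123648×10^8 km.
Transfer time t = π√(a_t³/μ) = π√((3.123648×10^8)³ / 1.32709×10^11) = 4.761×10^7 s.
Converting: 4.761×10^7 s ÷ 86400 s/day = 551.0 days.

t = 551.0 days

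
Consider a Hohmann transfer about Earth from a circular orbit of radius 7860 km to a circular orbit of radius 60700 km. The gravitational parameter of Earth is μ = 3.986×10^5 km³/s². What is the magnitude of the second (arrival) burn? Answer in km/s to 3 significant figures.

Δv₂ = 1.34 km/s

The Hohmann ellipse has a_t = (r₁ + r₂)/2 = 34280 km.
On the circular orbit at r = 60700 km, v_c = √(μ/r) = 2.563 km/s.
Transfer-orbit speed at the same r (vis-viva, a = a_t): v_t = √[μ(2/r − 1/a_t)] = 1.227 km/s.
Δv₂ = |v_t − v_c| = |1.227 − 2.563| = 1.336 km/s.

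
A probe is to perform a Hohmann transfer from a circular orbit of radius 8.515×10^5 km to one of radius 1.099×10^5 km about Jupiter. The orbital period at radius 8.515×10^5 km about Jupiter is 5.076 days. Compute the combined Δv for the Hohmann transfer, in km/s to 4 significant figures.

Δv = 17.60 km/s

From Kepler's third law T² = 4π²r³/μ at r = 8.515×10^5 km, T = 5.076 days = 5.076 × 86400 s = 4.385664×10^5 s: μ = 4π²r³/T² = 1.26719×10^8 km³/s².
Transfer-ellipse semi-major axis a_t = (r₁ + r₂)/2 = (8.515×10^5 + 1.099×10^5)/2 = 4.807×10^5 km.
At r₁ the circular-orbit speed is v₁ = √(μ/r₁) = 12.19914 km/s.
On the transfer ellipse at r₁, vis-viva gives v_a = √[μ(2/r₁ − 1/a_t)] = 5.832986 km/s.
First burn Δv₁ = |v_a − v₁| = 6.3662 km/s.
At r₂, v₂ = √(μ/r₂) = 33.9565 km/s.
Transfer-orbit speed at r₂: v_p = √[μ(2/r₂ − 1/a_t)] = 45.1937 km/s.
Second burn Δv₂ = |v₂ − v_p| = 11.237 km/s.
Δv = Δv₁ + Δv₂ = 6.3662 + 11.237 = 17.60 km/s.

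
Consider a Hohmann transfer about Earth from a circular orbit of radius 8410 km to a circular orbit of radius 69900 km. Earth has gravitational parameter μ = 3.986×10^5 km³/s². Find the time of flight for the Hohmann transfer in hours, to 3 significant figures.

t = 10.7 hours

Semi-major axis of the transfer orbit: a_t = (8410 + 69900)/2 = 39155 km.
Transfer time t = π√(a_t³/μ) = π√((39155)³ / 3.986×10^5) = 38550 s.
Converting: 38550 s ÷ 3600 s/hour = 10.7 hours.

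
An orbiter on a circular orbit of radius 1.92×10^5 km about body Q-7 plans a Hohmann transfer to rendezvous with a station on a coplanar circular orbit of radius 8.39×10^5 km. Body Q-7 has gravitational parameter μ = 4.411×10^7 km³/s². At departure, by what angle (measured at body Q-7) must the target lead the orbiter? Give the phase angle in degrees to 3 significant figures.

The Hohmann ellipse has a_t = (r₁ + r₂)/2 = 5.155×10^5 km.
The half-period of the transfer ellipse is t = π√(a_t³/μ) = 1.751×10^5 s.
The target's mean motion on its circular orbit is ω₂ = √(μ/r₂³) = 8.642×10^-6 rad/s.
Angle swept by the target during transfer: ω₂·t = 1.513 rad = 86.69°.
Arrival is 180° from departure on the ellipse, so φ = 180° − 86.69° = 93.3°.

φ = 93.3°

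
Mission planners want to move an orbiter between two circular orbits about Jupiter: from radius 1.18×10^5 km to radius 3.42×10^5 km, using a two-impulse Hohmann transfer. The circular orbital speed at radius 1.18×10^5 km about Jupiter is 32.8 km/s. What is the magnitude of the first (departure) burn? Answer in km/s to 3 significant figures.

From the circular-orbit relation v² = μ/r at r = 1.18×10^5 km: μ = v²r = (32.8)² × 1.18×10^5 = 1.26949×10^8 km³/s².
Semi-major axis of the transfer orbit: a_t = (1.180×10^5 + 3.420×10^5)/2 = 2.300×10^5 km.
Circular speed at r = 1.180×10^5 km: v_c = √(μ/r) = 32.800 km/s.
Transfer-orbit speed at the same r (vis-viva, a = a_t): v_t = √[μ(2/r − 1/a_t)] = 39.997 km/s.
Δv₁ = |v_t − v_c| = |39.997 − 32.800| = 7.197 km/s.

Δv₁ = 7.20 km/s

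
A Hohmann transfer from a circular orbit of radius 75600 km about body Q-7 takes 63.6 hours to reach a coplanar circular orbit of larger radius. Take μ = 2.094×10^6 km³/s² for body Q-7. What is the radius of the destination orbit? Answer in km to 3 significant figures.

r₂ = 3.71×10^5 km

Transfer time t = 63.6 hours = 2.2896×10^5 s, and t = π√(a_t³/μ).
So a_t = (μ t²/π²)^(1/3) = (2.094×10^6 × (2.2896×10^5)² / π²)^(1/3) = 2.2322×10^5 km.
Since a_t = (r₁ + r₂)/2, r₂ = 2a_t − r₁ = 2×2.2322×10^5 − 75600 = 3.7084×10^5 km.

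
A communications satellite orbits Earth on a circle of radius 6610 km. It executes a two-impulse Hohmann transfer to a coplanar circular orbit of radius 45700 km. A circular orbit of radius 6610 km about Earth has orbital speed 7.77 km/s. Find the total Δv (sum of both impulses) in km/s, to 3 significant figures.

Δv = 3.97 km/s

From the circular-orbit relation v² = μ/r at r = 6610 km: μ = v²r = (7.77)² × 6610 = 3.99065×10^5 km³/s².
The Hohmann ellipse has a_t = (r₁ + r₂)/2 = 26155 km.
At r₁ the circular-orbit speed is v₁ = √(μ/r₁) = 7.7700 km/s.
Transfer-orbit speed at r₁ (v² = μ(2/r − 1/a)): v_p = √[μ(2/r₁ − 1/a_t)] = 10.271 km/s.
First burn Δv₁ = |v_p − v₁| = 2.501 km/s.
At r₂, v₂ = √(μ/r₂) = 2.955 km/s.
Transfer-orbit speed at r₂: v_a = √[μ(2/r₂ − 1/a_t)] = 1.486 km/s.
Second burn Δv₂ = |v₂ − v_a| = 1.469 km/s.
Total Δv = Δv₁ + Δv₂ = 3.970 km/s.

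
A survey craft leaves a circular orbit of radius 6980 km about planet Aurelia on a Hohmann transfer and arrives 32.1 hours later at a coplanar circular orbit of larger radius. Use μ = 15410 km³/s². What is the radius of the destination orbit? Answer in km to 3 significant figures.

r₂ = 48100 km

Transfer time t = 32.1 hours = 1.1556×10^5 s, and t = π√(a_t³/μ).
So a_t = (μ t²/π²)^(1/3) = (15410 × (1.1556×10^5)² / π²)^(1/3) = 27524 km.
Since a_t = (r₁ + r₂)/2, r₂ = 2a_t − r₁ = 2×27524 − 6980 = 48068 km.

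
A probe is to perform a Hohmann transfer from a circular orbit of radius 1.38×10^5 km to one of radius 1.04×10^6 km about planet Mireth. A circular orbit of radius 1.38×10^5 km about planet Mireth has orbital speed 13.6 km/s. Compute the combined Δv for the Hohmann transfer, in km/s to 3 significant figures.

From the circular-orbit relation v² = μ/r at r = 1.38×10^5 km: μ = v²r = (13.6)² × 1.38×10^5 = 2.55245×10^7 km³/s².
Semi-major axis of the transfer orbit: a_t = (1.380×10^5 + 1.040×10^6)/2 = 5.890×10^5 km.
Circular speed at r₁: v₁ = √(μ/r₁) = √(2.55245×10^7/1.380×10^5) = 13.600 km/s.
On the transfer ellipse at r₁, v² = μ(2/r − 1/a) gives v_p = √[μ(2/r₁ − 1/a_t)] = 18.072 km/s.
First burn Δv₁ = |v_p − v₁| = 4.472 km/s.
Circular speed at r₂: v₂ = √(μ/r₂) = 4.954 km/s.
Transfer-orbit speed at r₂: v_a = √[μ(2/r₂ − 1/a_t)] = 2.398 km/s.
Second burn Δv₂ = |v₂ − v_a| = 2.556 km/s.
Total Δv = Δv₁ + Δv₂ = 7.028 km/s.

Δv = 7.03 km/s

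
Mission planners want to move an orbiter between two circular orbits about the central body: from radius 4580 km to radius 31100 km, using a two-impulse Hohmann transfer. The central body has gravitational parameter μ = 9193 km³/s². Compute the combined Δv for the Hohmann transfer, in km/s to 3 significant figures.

Δv = 0.722 km/s

Transfer-ellipse semi-major axis a_t = (r₁ + r₂)/2 = (4580 + 31100)/2 = 17840 km.
At r₁ the circular-orbit speed is v₁ = √(μ/r₁) = 1.4168 km/s.
Transfer-orbit speed at r₁ (v² = μ(2/r − 1/a)): v_p = √[μ(2/r₁ − 1/a_t)] = 1.8706 km/s.
First burn Δv₁ = |v_p − v₁| = 0.4538 km/s.
Circular speed at r₂: v₂ = √(μ/r₂) = 0.5437 km/s.
Transfer-orbit speed at r₂: v_a = √[μ(2/r₂ − 1/a_t)] = 0.2755 km/s.
Second burn Δv₂ = |v₂ − v_a| = 0.2682 km/s.
Δv = Δv₁ + Δv₂ = 0.4538 + 0.2682 = 0.7220 km/s.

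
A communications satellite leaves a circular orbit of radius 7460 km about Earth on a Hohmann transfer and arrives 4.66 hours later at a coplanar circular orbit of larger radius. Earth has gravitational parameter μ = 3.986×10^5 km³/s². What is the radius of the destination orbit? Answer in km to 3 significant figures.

Transfer time t = 4.66 hours = 16776 s, and t = π√(a_t³/μ).
So a_t = (μ t²/π²)^(1/3) = (3.986×10^5 × (16776)² / π²)^(1/3) = 22484 km.
Since a_t = (r₁ + r₂)/2, r₂ = 2a_t − r₁ = 2×22484 − 7460 = 37508 km.

r₂ = 37500 km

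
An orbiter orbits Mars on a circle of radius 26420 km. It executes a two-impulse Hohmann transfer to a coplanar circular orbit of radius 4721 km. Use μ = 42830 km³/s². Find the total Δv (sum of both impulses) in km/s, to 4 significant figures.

Δv = 1.484 km/s

Transfer-ellipse semi-major axis a_t = (r₁ + r₂)/2 = (26420 + 4721)/2 = 15570.5 km.
At r₁ the circular-orbit speed is v₁ = √(μ/r₁) = 1.2732 km/s.
Transfer-orbit speed at r₁ (vis-viva equation): v_a = √[μ(2/r₁ − 1/a_t)] = 0.70109 km/s.
First burn Δv₁ = |v_a − v₁| = 0.5721 km/s.
Circular speed at r₂: v₂ = √(μ/r₂) = 3.0120 km/s.
Transfer-orbit speed at r₂: v_p = √[μ(2/r₂ − 1/a_t)] = 3.9235 km/s.
Second burn Δv₂ = |v₂ − v_p| = 0.9115 km/s.
Total Δv = Δv₁ + Δv₂ = 1.484 km/s.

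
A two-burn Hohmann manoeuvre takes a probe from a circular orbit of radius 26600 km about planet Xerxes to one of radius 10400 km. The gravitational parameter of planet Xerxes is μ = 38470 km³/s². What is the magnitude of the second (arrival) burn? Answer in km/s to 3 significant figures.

Δv₂ = 0.383 km/s

Semi-major axis of the transfer orbit: a_t = (26600 + 10400)/2 = 18500 km.
Circular speed at r = 10400 km: v_c = √(μ/r) = 1.9233 km/s.
Transfer-orbit speed at the same r (vis-viva, a = a_t): v_t = √[μ(2/r − 1/a_t)] = 2.3062 km/s.
Δv₂ = |v_t − v_c| = |2.3062 − 1.9233| = 0.3829 km/s.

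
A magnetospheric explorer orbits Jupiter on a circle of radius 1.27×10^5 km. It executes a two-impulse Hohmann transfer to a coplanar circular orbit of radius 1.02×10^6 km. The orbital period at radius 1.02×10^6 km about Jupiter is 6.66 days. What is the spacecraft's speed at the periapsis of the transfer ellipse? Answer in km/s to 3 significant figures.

v = 42.1 km/s

From Kepler's third law T² = 4π²r³/μ at r = 1.02×10^6 km, T = 6.66 days = 6.66 × 86400 s = 5.75424×10^5 s: μ = 4π²r³/T² = 1.26527×10^8 km³/s².
The Hohmann ellipse has a_t = (r₁ + r₂)/2 = 5.735×10^5 km.
The periapsis of the transfer ellipse is at r = 1.270×10^5 km.
From the vis-viva equation, v = √[μ(2/r − 1/a_t)] = 42.09 km/s.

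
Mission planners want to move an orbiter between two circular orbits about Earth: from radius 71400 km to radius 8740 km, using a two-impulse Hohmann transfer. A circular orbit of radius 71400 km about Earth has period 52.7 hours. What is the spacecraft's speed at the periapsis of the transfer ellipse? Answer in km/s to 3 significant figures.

v = 9.02 km/s

From Kepler's third law T² = 4π²r³/μ at r = 71400 km, T = 52.7 hours = 52.7 × 3600 s = 1.8972×10^5 s: μ = 4π²r³/T² = 3.99235×10^5 km³/s².
Semi-major axis of the transfer orbit: a_t = (71400 + 8740)/2 = 40070 km.
The periapsis of the transfer ellipse is at r = 8740 km.
Applying v² = μ(2/r − 1/a_t): v = 9.022 km/s.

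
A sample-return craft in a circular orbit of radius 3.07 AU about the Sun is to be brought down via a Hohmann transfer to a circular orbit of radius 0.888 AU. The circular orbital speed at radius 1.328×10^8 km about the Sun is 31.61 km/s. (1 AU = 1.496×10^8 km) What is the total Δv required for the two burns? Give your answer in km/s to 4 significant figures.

Δv = 13.37 km/s

From the circular-orbit relation v² = μ/r at r = 1.328×10^8 km: μ = v²r = (31.61)² × 1.328×10^8 = 1.32693×10^11 km³/s².
In km: r₁ = 3.07 × 1.496×10^8 = 4.59272×10^8 km; r₂ = 0.888 × 1.496×10^8 = 1.328448×10^8 km.
Transfer-ellipse semi-major axis a_t = (r₁ + r₂)/2 = (4.59272×10^8 + 1.328448×10^8)/2 = 2.960584×10^8 km.
At r₁ the circular-orbit speed is v₁ = √(μ/r₁) = 16.998 km/s.
Transfer-orbit speed at r₁ (vis-viva equation): v_a = √[μ(2/r₁ − 1/a_t)] = 11.386 km/s.
First burn Δv₁ = |v_a − v₁| = 5.612 km/s.
At r₂, v₂ = √(μ/r₂) = 31.605 km/s.
Transfer-orbit speed at r₂: v_p = √[μ(2/r₂ − 1/a_t)] = 39.364 km/s.
Second burn Δv₂ = |v₂ − v_p| = 7.759 km/s.
Δv = Δv₁ + Δv₂ = 5.612 + 7.759 = 13.37 km/s.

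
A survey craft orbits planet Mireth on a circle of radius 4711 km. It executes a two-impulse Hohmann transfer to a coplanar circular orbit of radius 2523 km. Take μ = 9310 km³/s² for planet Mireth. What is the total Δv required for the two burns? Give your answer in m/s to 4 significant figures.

The Hohmann ellipse has a_t = (r₁ + r₂)/2 = 3617 km.
Circular speed at r₁: v₁ = √(μ/r₁) = √(9310/4711) = 1.4058 km/s.
Transfer-orbit speed at r₁ (v² = μ(2/r − 1/a)): v_a = √[μ(2/r₁ − 1/a_t)] = 1.1741 km/s.
First burn Δv₁ = |v_a − v₁| = 0.2317 km/s.
At r₂, v₂ = √(μ/r₂) = 1.9210 km/s.
Transfer-orbit speed at r₂: v_p = √[μ(2/r₂ − 1/a_t)] = 2.1923 km/s.
Second burn Δv₂ = |v₂ − v_p| = 0.2713 km/s.
Δv = Δv₁ + Δv₂ = 0.2317 + 0.2713 = 0.5030 km/s.

Δv = 503.0 m/s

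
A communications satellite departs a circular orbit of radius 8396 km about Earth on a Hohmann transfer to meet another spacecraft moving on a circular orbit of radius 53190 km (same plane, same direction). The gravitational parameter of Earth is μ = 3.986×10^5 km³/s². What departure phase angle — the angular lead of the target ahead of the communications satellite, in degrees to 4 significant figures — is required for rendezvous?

The Hohmann ellipse has a_t = (r₁ + r₂)/2 = 30793 km.
The half-period of the transfer ellipse is t = π√(a_t³/μ) = 26888 s.
The target's mean motion on its circular orbit is ω₂ = √(μ/r₂³) = 5.1466×10^-5 rad/s.
Angle swept by the target during transfer: ω₂·t = 1.3838 rad = 79.29°.
Arrival is 180° from departure on the ellipse, so φ = 180° − 79.29° = 100.7°.

φ = 100.7°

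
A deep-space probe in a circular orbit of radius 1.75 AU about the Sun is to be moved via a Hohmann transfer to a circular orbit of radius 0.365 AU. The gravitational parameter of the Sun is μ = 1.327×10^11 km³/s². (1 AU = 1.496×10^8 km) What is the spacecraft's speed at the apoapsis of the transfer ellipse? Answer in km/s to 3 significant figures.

v = 13.2 km/s

In km: r₁ = 1.75 × 1.496×10^8 = 2.618×10^8 km; r₂ = 0.365 × 1.496×10^8 = 5.4604×10^7 km.
The Hohmann ellipse has a_t = (r₁ + r₂)/2 = 1.58202×10^8 km.
The apoapsis of the transfer ellipse is at r = 2.618×10^8 km.
Applying v² = μ(2/r − 1/a_t): v = 13.23 km/s.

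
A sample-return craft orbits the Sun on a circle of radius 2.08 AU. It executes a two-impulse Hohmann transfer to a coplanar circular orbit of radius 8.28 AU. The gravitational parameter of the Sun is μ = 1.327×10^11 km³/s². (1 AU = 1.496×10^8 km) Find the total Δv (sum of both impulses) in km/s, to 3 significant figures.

In km: r₁ = 2.08 × 1.496×10^8 = 3.11168×10^8 km; r₂ = 8.28 × 1.496×10^8 = 1.238688×10^9 km.
The Hohmann ellipse has a_t = (r₁ + r₂)/2 = 7.74928×10^8 km.
At r₁ the circular-orbit speed is v₁ = √(μ/r₁) = 20.651 km/s.
On the transfer ellipse at r₁, v² = μ(2/r − 1/a) gives v_p = √[μ(2/r₁ − 1/a_t)] = 26.109 km/s.
First burn Δv₁ = |v_p − v₁| = 5.458 km/s.
At r₂, v₂ = √(μ/r₂) = 10.3503 km/s.
Transfer-orbit speed at r₂: v_a = √[μ(2/r₂ − 1/a_t)] = 6.55875 km/s.
Second burn Δv₂ = |v₂ − v_a| = 3.792 km/s.
Δv = Δv₁ + Δv₂ = 5.458 + 3.792 = 9.250 km/s.

Δv = 9.25 km/s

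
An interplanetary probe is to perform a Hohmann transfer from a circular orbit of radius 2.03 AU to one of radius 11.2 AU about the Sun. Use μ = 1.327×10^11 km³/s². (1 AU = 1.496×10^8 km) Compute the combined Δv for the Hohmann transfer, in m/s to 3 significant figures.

In km: r₁ = 2.03 × 1.496×10^8 = 3.03688×10^8 km; r₂ = 11.2 × 1.496×10^8 = 1.67552×10^9 km.
Semi-major axis of the transfer orbit: a_t = (3.03688×10^8 + 1.67552×10^9)/2 = 9.89604×10^8 km.
Circular speed at r₁: v₁ = √(μ/r₁) = √(1.327×10^11/3.03688×10^8) = 20.9036 km/s.
Transfer-orbit speed at r₁ (vis-viva equation): v_p = √[μ(2/r₁ − 1/a_t)] = 27.1998 km/s.
First burn Δv₁ = |v_p − v₁| = 6.2962 km/s.
Circular speed at r₂: v₂ = √(μ/r₂) = 8.8994 km/s.
Transfer-orbit speed at r₂: v_a = √[μ(2/r₂ − 1/a_t)] = 4.9300 km/s.
Second burn Δv₂ = |v₂ − v_a| = 3.9694 km/s.
Δv = Δv₁ + Δv₂ = 6.2962 + 3.9694 = 10.27 km/s.

Δv = 10300 m/s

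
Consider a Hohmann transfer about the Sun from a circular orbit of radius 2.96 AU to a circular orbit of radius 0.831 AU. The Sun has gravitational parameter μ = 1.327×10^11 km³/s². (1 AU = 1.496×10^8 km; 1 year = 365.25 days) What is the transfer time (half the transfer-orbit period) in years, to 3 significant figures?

In km: r₁ = 2.96 × 1.496×10^8 = 4.42816×10^8 km; r₂ = 0.831 × 1.496×10^8 = 1.243176×10^8 km.
Semi-major axis of the transfer orbit: a_t = (4.42816×10^8 + 1.243176×10^8)/2 = 2.835668×10^8 km.
By Kepler's third law the transfer-orbit period is T = 2π√(a_t³/μ), so t = T/2 = 4.118×10^7 s.
Converting: 4.118×10^7 s ÷ 3.15576×10^7 s/year (365.25 × 86400) = 1.30 years.

t = 1.30 years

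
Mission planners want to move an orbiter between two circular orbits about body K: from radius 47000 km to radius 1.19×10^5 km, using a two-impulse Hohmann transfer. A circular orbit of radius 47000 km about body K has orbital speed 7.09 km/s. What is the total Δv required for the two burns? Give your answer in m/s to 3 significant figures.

From the circular-orbit relation v² = μ/r at r = 47000 km: μ = v²r = (7.09)² × 47000 = 2.36260×10^6 km³/s².
Semi-major axis of the transfer orbit: a_t = (47000 + 1.190×10^5)/2 = 83000 km.
At r₁ the circular-orbit speed is v₁ = √(μ/r₁) = 7.090 km/s.
Transfer-orbit speed at r₁ (vis-viva equation): v_p = √[μ(2/r₁ − 1/a_t)] = 8.489 km/s.
First burn Δv₁ = |v_p − v₁| = 1.399 km/s.
At r₂, v₂ = √(μ/r₂) = 4.456 km/s.
Transfer-orbit speed at r₂: v_a = √[μ(2/r₂ − 1/a_t)] = 3.353 km/s.
Second burn Δv₂ = |v₂ − v_a| = 1.103 km/s.
Total Δv = Δv₁ + Δv₂ = 2.502 km/s.

Δv = 2500 m/s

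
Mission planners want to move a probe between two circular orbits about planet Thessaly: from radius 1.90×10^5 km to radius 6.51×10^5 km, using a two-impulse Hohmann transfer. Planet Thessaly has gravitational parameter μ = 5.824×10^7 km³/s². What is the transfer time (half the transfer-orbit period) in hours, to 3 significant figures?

t = 31.2 hours

Transfer-ellipse semi-major axis a_t = (r₁ + r₂)/2 = (1.900×10^5 + 6.510×10^5)/2 = 4.205×10^5 km.
Transfer time t = π√(a_t³/μ) = π√((4.205×10^5)³ / 5.824×10^7) = 1.123×10^5 s.
Converting: 1.123×10^5 s ÷ 3600 s/hour = 31.2 hours.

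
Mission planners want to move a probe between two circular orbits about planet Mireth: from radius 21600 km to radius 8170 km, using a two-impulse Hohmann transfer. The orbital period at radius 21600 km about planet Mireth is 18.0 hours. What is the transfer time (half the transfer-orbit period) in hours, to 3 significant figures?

From Kepler's third law T² = 4π²r³/μ at r = 21600 km, T = 18.0 hours = 18.0 × 3600 s = 64800 s: μ = 4π²r³/T² = 94748.2 km³/s².
The Hohmann ellipse has a_t = (r₁ + r₂)/2 = 14885 km.
Half the transfer-orbit period gives t = π√(a_t³/μ) = 18530 s.
Converting: 18530 s ÷ 3600 s/hour = 5.15 hours.

t = 5.15 hours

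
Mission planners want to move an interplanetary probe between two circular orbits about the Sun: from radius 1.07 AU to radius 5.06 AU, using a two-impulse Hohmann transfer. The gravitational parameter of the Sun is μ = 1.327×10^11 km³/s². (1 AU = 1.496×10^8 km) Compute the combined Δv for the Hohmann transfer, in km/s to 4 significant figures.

In km: r₁ = 1.07 × 1.496×10^8 = 1.60072×10^8 km; r₂ = 5.06 × 1.496×10^8 = 7.56976×10^8 km.
The Hohmann ellipse has a_t = (r₁ + r₂)/2 = 4.58524×10^8 km.
At r₁ the circular-orbit speed is v₁ = √(μ/r₁) = 28.7924 km/s.
Transfer-orbit speed at r₁ (vis-viva): v_p = √[μ(2/r₁ − 1/a_t)] = 36.9946 km/s.
First burn Δv₁ = |v_p − v₁| = 8.202 km/s.
At r₂, v₂ = √(μ/r₂) = 13.24 km/s.
Transfer-orbit speed at r₂: v_a = √[μ(2/r₂ − 1/a_t)] = 7.823 km/s.
Second burn Δv₂ = |v₂ − v_a| = 5.417 km/s.
Total Δv = Δv₁ + Δv₂ = 13.62 km/s.

Δv = 13.62 km/s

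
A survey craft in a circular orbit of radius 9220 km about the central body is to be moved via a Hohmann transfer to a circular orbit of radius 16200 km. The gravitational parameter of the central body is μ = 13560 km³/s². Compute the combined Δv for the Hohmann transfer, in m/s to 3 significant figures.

Δv = 292 m/s

The Hohmann ellipse has a_t = (r₁ + r₂)/2 = 12710 km.
At r₁ the circular-orbit speed is v₁ = √(μ/r₁) = 1.2127 km/s.
Transfer-orbit speed at r₁ (v² = μ(2/r − 1/a)): v_p = √[μ(2/r₁ − 1/a_t)] = 1.3691 km/s.
First burn Δv₁ = |v_p − v₁| = 0.1564 km/s.
At r₂, v₂ = √(μ/r₂) = 0.9149 km/s.
Transfer-orbit speed at r₂: v_a = √[μ(2/r₂ − 1/a_t)] = 0.7792 km/s.
Second burn Δv₂ = |v₂ − v_a| = 0.1357 km/s.
Total Δv = Δv₁ + Δv₂ = 0.2921 km/s.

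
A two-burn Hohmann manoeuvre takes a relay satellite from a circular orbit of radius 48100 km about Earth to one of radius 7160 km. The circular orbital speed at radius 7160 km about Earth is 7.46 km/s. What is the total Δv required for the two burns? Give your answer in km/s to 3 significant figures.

Δv = 3.80 km/s

From the circular-orbit relation v² = μ/r at r = 7160 km: μ = v²r = (7.46)² × 7160 = 3.98465×10^5 km³/s².
Semi-major axis of the transfer orbit: a_t = (48100 + 7160)/2 = 27630 km.
Circular speed at r₁: v₁ = √(μ/r₁) = √(3.98465×10^5/48100) = 2.878 km/s.
Transfer-orbit speed at r₁ (v² = μ(2/r − 1/a)): v_a = √[μ(2/r₁ − 1/a_t)] = 1.465 km/s.
First burn Δv₁ = |v_a − v₁| = 1.413 km/s.
At r₂, v₂ = √(μ/r₂) = 7.460 km/s.
Transfer-orbit speed at r₂: v_p = √[μ(2/r₂ − 1/a_t)] = 9.843 km/s.
Second burn Δv₂ = |v₂ − v_p| = 2.383 km/s.
Total Δv = Δv₁ + Δv₂ = 3.796 km/s.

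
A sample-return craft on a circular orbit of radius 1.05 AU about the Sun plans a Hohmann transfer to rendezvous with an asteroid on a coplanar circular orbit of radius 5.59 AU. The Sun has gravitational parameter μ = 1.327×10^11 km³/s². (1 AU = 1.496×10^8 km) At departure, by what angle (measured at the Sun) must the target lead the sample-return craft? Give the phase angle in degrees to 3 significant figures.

φ = 97.6°

In km: r₁ = 1.05 × 1.496×10^8 = 1.5708×10^8 km; r₂ = 5.59 × 1.496×10^8 = 8.36264×10^8 km.
Semi-major axis of the transfer orbit: a_t = (1.5708×10^8 + 8.36264×10^8)/2 = 4.96672×10^8 km.
Transfer time t = π√(a_t³/μ) = 9.546×10^7 s.
Target angular speed ω₂ = √(μ/r₂³) = 1.506×10^-8 rad/s.
Angle swept by the target during transfer: ω₂·t = 1.438 rad = 82.39°.
Arrival is 180° from departure on the ellipse, so φ = 180° − 82.39° = 97.6°.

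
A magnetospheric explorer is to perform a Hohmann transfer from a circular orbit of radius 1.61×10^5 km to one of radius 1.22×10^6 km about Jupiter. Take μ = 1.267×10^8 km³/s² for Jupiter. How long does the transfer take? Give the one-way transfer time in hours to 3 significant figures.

t = 44.5 hours

Transfer-ellipse semi-major axis a_t = (r₁ + r₂)/2 = (1.610×10^5 + 1.220×10^6)/2 = 6.905×10^5 km.
Transfer time t = π√(a_t³/μ) = π√((6.905×10^5)³ / 1.267×10^8) = 1.601×10^5 s.
Converting: 1.601×10^5 s ÷ 3600 s/hour = 44.5 hours.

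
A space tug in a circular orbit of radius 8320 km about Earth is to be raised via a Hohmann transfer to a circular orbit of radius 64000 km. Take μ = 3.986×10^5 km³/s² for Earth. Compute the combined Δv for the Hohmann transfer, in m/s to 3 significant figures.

Δv = 3590 m/s

Semi-major axis of the transfer orbit: a_t = (8320 + 64000)/2 = 36160 km.
Circular speed at r₁: v₁ = √(μ/r₁) = √(3.986×10^5/8320) = 6.9216 km/s.
Transfer-orbit speed at r₁ (vis-viva): v_p = √[μ(2/r₁ − 1/a_t)] = 9.2084 km/s.
First burn Δv₁ = |v_p − v₁| = 2.2868 km/s.
At r₂, v₂ = √(μ/r₂) = 2.4956 km/s.
Transfer-orbit speed at r₂: v_a = √[μ(2/r₂ − 1/a_t)] = 1.1971 km/s.
Second burn Δv₂ = |v₂ − v_a| = 1.2985 km/s.
Δv = Δv₁ + Δv₂ = 2.2868 + 1.2985 = 3.585 km/s.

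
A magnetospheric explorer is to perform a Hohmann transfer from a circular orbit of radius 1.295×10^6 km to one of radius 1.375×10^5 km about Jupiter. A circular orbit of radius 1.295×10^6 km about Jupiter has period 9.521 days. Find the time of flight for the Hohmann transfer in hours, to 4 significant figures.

From Kepler's third law T² = 4π²r³/μ at r = 1.295×10^6 km, T = 9.521 days = 9.521 × 86400 s = 8.226144×10^5 s: μ = 4π²r³/T² = 1.26700×10^8 km³/s².
Transfer-ellipse semi-major axis a_t = (r₁ + r₂)/2 = (1.295×10^6 + 1.375×10^5)/2 = 7.1625×10^5 km.
Transfer time t = π√(a_t³/μ) = π√((7.1625×10^5)³ / 1.26700×10^8) = 1.692×10^5 s.
Converting: 1.692×10^5 s ÷ 3600 s/hour = 47.00 hours.

t = 47.00 hours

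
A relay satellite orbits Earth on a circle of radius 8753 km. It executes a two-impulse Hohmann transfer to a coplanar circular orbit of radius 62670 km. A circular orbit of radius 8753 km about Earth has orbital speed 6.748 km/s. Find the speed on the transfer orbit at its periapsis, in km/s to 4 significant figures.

v = 8.939 km/s

From the circular-orbit relation v² = μ/r at r = 8753 km: μ = v²r = (6.748)² × 8753 = 3.98572×10^5 km³/s².
Transfer-ellipse semi-major axis a_t = (r₁ + r₂)/2 = (8753 + 62670)/2 = 35711.5 km.
The periapsis of the transfer ellipse is at r = 8753 km.
From the vis-viva equation, v = √[μ(2/r − 1/a_t)] = 8.939 km/s.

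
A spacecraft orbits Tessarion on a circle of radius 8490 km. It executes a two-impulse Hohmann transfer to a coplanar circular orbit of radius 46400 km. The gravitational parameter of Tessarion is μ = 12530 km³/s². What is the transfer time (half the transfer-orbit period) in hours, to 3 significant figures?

Semi-major axis of the transfer orbit: a_t = (8490 + 46400)/2 = 27445 km.
Transfer time t = π√(a_t³/μ) = π√((27445)³ / 12530) = 1.276×10^5 s.
Converting: 1.276×10^5 s ÷ 3600 s/hour = 35.4 hours.

t = 35.4 hours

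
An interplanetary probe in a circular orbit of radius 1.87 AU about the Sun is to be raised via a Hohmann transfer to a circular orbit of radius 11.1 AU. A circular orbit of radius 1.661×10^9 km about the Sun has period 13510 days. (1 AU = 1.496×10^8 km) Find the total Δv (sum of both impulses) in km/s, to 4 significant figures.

Δv = 10.86 km/s

From Kepler's third law T² = 4π²r³/μ at r = 1.661×10^9 km, T = 13510 days = 13510 × 86400 s = 1.167264×10^9 s: μ = 4π²r³/T² = 1.32779×10^11 km³/s².
In km: r₁ = 1.87 × 1.496×10^8 = 2.79752×10^8 km; r₂ = 11.1 × 1.496×10^8 = 1.66056×10^9 km.
Transfer-ellipse semi-major axis a_t = (r₁ + r₂)/2 = (2.79752×10^8 + 1.66056×10^9)/2 = 9.70156×10^8 km.
At r₁ the circular-orbit speed is v₁ = √(μ/r₁) = 21.786 km/s.
Transfer-orbit speed at r₁ (v² = μ(2/r − 1/a)): v_p = √[μ(2/r₁ − 1/a_t)] = 28.503 km/s.
First burn Δv₁ = |v_p − v₁| = 6.717 km/s.
Circular speed at r₂: v₂ = √(μ/r₂) = 8.942 km/s.
Transfer-orbit speed at r₂: v_a = √[μ(2/r₂ − 1/a_t)] = 4.802 km/s.
Second burn Δv₂ = |v₂ − v_a| = 4.140 km/s.
Total Δv = Δv₁ + Δv₂ = 10.86 km/s.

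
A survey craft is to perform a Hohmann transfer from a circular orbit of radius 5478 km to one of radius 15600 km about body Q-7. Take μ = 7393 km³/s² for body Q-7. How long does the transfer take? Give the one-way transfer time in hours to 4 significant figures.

t = 10.98 hours

The Hohmann ellipse has a_t = (r₁ + r₂)/2 = 10539 km.
Transfer time t = π√(a_t³/μ) = π√((10539)³ / 7393) = 39530 s.
Converting: 39530 s ÷ 3600 s/hour = 10.98 hours.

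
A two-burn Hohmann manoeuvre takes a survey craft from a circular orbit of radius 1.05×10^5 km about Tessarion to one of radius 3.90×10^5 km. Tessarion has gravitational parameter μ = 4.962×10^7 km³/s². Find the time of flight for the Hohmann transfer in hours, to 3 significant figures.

Transfer-ellipse semi-major axis a_t = (r₁ + r₂)/2 = (1.050×10^5 + 3.900×10^5)/2 = 2.475×10^5 km.
By Kepler's third law the transfer-orbit period is T = 2π√(a_t³/μ), so t = T/2 = 54910 s.
Converting: 54910 s ÷ 3600 s/hour = 15.3 hours.

t = 15.3 hours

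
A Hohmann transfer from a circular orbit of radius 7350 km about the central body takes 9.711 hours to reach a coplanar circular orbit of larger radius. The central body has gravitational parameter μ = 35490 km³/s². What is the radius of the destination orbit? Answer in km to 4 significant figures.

Transfer time t = 9.711 hours = 34959.6 s, and t = π√(a_t³/μ).
So a_t = (μ t²/π²)^(1/3) = (35490 × (34959.6)² / π²)^(1/3) = 16380 km.
Since a_t = (r₁ + r₂)/2, r₂ = 2a_t − r₁ = 2×16380 − 7350 = 25410 km.

r₂ = 25410 km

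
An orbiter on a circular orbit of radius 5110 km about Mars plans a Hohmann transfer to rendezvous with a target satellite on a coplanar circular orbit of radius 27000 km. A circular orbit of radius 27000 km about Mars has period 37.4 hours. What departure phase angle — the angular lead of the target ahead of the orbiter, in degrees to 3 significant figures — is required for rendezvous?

From Kepler's third law T² = 4π²r³/μ at r = 27000 km, T = 37.4 hours = 37.4 × 3600 s = 1.3464×10^5 s: μ = 4π²r³/T² = 42865.0 km³/s².
The Hohmann ellipse has a_t = (r₁ + r₂)/2 = 16055 km.
The half-period of the transfer ellipse is t = π√(a_t³/μ) = 30868 s.
The target's mean motion on its circular orbit is ω₂ = √(μ/r₂³) = 4.6667×10^-5 rad/s.
Angle swept by the target during transfer: ω₂·t = 1.44052 rad = 82.54°.
Arrival is 180° from departure on the ellipse, so φ = 180° − 82.54° = 97.5°.

φ = 97.5°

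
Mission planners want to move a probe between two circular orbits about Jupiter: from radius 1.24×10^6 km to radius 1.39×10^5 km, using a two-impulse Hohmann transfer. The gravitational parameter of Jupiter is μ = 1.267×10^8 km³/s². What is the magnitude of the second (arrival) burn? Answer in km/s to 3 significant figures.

Δv₂ = 10.3 km/s

Semi-major axis of the transfer orbit: a_t = (1.240×10^6 + 1.390×10^5)/2 = 6.895×10^5 km.
On the circular orbit at r = 1.390×10^5 km, v_c = √(μ/r) = 30.19 km/s.
Vis-viva on the transfer ellipse at r = 1.390×10^5 km gives v_t = √[μ(2/r − 1/a_t)] = 40.49 km/s.
Δv₂ = |v_t − v_c| = |40.49 − 30.19| = 10.30 km/s.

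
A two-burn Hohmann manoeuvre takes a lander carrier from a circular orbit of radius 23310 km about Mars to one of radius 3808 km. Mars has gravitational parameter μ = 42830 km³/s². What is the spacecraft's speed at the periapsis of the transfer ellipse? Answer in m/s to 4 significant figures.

Transfer-ellipse semi-major axis a_t = (r₁ + r₂)/2 = (23310 + 3808)/2 = 13559 km.
At periapsis, r = 3808 km.
From the vis-viva equation, v = √[μ(2/r − 1/a_t)] = 4.397 km/s.

v = 4397 m/s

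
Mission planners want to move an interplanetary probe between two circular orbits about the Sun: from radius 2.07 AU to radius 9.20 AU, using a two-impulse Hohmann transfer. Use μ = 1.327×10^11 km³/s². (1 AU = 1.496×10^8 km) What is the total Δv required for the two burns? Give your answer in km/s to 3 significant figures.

In km: r₁ = 2.07 × 1.496×10^8 = 3.09672×10^8 km; r₂ = 9.20 × 1.496×10^8 = 1.37632×10^9 km.
The Hohmann ellipse has a_t = (r₁ + r₂)/2 = 8.42996×10^8 km.
Circular speed at r₁: v₁ = √(μ/r₁) = √(1.327×10^11/3.09672×10^8) = 20.70 km/s.
Transfer-orbit speed at r₁ (vis-viva): v_p = √[μ(2/r₁ − 1/a_t)] = 26.45 km/s.
First burn Δv₁ = |v_p − v₁| = 5.750 km/s.
Circular speed at r₂: v₂ = √(μ/r₂) = 9.819 km/s.
Transfer-orbit speed at r₂: v_a = √[μ(2/r₂ − 1/a_t)] = 5.951 km/s.
Second burn Δv₂ = |v₂ − v_a| = 3.868 km/s.
Δv = Δv₁ + Δv₂ = 5.750 + 3.868 = 9.618 km/s.

Δv = 9.62 km/s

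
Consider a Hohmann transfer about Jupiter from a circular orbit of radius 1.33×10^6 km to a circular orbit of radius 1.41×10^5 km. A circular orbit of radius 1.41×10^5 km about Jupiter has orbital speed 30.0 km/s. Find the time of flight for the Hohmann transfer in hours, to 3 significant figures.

t = 48.9 hours

From the circular-orbit relation v² = μ/r at r = 1.41×10^5 km: μ = v²r = (30.0)² × 1.41×10^5 = 1.26900×10^8 km³/s².
The Hohmann ellipse has a_t = (r₁ + r₂)/2 = 7.355×10^5 km.
Half the transfer-orbit period gives t = π√(a_t³/μ) = 1.759×10^5 s.
Converting: 1.759×10^5 s ÷ 3600 s/hour = 48.9 hours.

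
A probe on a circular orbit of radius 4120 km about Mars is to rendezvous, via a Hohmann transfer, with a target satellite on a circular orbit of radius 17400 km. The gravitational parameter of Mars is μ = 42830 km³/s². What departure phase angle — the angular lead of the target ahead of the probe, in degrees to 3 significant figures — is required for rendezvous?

Semi-major axis of the transfer orbit: a_t = (4120 + 17400)/2 = 10760 km.
The half-period of the transfer ellipse is t = π√(a_t³/μ) = 16943 s.
Target angular speed ω₂ = √(μ/r₂³) = 9.0168×10^-5 rad/s.
Angle swept by the target during transfer: ω₂·t = 1.5277 rad = 87.53°.
The probe traverses 180° on the transfer ellipse, so the target must lead by 180° − 87.53° = 92.5°.

φ = 92.5°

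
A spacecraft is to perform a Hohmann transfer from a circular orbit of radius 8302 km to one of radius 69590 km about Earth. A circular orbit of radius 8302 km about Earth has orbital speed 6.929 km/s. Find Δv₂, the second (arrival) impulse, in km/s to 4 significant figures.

Δv₂ = 1.288 km/s

From the circular-orbit relation v² = μ/r at r = 8302 km: μ = v²r = (6.929)² × 8302 = 3.98588×10^5 km³/s².
The Hohmann ellipse has a_t = (r₁ + r₂)/2 = 38946 km.
On the circular orbit at r = 69590 km, v_c = √(μ/r) = 2.393 km/s.
Transfer-orbit speed at the same r (vis-viva, a = a_t): v_t = √[μ(2/r − 1/a_t)] = 1.105 km/s.
Δv₂ = |v_t − v_c| = |1.105 − 2.393| = 1.288 km/s.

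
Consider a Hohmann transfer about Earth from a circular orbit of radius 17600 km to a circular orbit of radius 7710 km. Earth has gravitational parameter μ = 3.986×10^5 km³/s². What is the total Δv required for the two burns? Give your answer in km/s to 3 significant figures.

Δv = 2.33 km/s

Semi-major axis of the transfer orbit: a_t = (17600 + 7710)/2 = 12655 km.
At r₁ the circular-orbit speed is v₁ = √(μ/r₁) = 4.7590 km/s.
On the transfer ellipse at r₁, vis-viva gives v_a = √[μ(2/r₁ − 1/a_t)] = 3.7146 km/s.
First burn Δv₁ = |v_a − v₁| = 1.0444 km/s.
At r₂, v₂ = √(μ/r₂) = 7.1902 km/s.
Transfer-orbit speed at r₂: v_p = √[μ(2/r₂ − 1/a_t)] = 8.4794 km/s.
Second burn Δv₂ = |v₂ − v_p| = 1.2892 km/s.
Δv = Δv₁ + Δv₂ = 1.0444 + 1.2892 = 2.334 km/s.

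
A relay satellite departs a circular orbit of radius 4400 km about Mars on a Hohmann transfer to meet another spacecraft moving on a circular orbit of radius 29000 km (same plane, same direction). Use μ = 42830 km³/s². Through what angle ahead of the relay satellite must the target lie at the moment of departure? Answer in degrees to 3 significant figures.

φ = 101°

Transfer-ellipse semi-major axis a_t = (r₁ + r₂)/2 = (4400 + 29000)/2 = 16700 km.
The half-period of the transfer ellipse is t = π√(a_t³/μ) = 32761 s.
The target's mean motion on its circular orbit is ω₂ = √(μ/r₂³) = 4.1906×10^-5 rad/s.
Angle swept by the target during transfer: ω₂·t = 1.3729 rad = 78.66°.
Arrival is 180° from departure on the ellipse, so φ = 180° − 78.66° = 101°.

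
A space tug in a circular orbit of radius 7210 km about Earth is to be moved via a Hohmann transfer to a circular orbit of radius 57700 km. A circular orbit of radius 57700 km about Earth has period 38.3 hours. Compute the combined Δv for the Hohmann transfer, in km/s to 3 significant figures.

From Kepler's third law T² = 4π²r³/μ at r = 57700 km, T = 38.3 hours = 38.3 × 3600 s = 1.3788×10^5 s: μ = 4π²r³/T² = 3.98919×10^5 km³/s².
Semi-major axis of the transfer orbit: a_t = (7210 + 57700)/2 = 32455 km.
At r₁ the circular-orbit speed is v₁ = √(μ/r₁) = 7.438 km/s.
On the transfer ellipse at r₁, vis-viva gives v_p = √[μ(2/r₁ − 1/a_t)] = 9.918 km/s.
First burn Δv₁ = |v_p − v₁| = 2.480 km/s.
Circular speed at r₂: v₂ = √(μ/r₂) = 2.629 km/s.
Transfer-orbit speed at r₂: v_a = √[μ(2/r₂ − 1/a_t)] = 1.239 km/s.
Second burn Δv₂ = |v₂ − v_a| = 1.390 km/s.
Total Δv = Δv₁ + Δv₂ = 3.870 km/s.

Δv = 3.87 km/s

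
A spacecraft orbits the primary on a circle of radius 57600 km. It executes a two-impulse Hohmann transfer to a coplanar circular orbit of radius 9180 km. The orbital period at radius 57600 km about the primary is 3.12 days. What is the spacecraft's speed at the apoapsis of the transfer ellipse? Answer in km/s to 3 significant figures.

From Kepler's third law T² = 4π²r³/μ at r = 57600 km, T = 3.12 days = 3.12 × 86400 s = 2.69568×10^5 s: μ = 4π²r³/T² = 1.03822×10^5 km³/s².
Semi-major axis of the transfer orbit: a_t = (57600 + 9180)/2 = 33390 km.
The apoapsis of the transfer ellipse is at r = 57600 km.
From the vis-viva equation, v = √[μ(2/r − 1/a_t)] = 0.7040 km/s.

v = 0.704 km/s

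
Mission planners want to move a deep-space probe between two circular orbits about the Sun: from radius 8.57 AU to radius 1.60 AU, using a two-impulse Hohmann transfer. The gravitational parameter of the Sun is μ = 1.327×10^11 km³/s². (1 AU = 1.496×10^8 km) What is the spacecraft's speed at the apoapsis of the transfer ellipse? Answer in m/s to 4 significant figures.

In km: r₁ = 8.57 × 1.496×10^8 = 1.282072×10^9 km; r₂ = 1.60 × 1.496×10^8 = 2.3936×10^8 km.
Semi-major axis of the transfer orbit: a_t = (1.282072×10^9 + 2.3936×10^8)/2 = 7.60716×10^8 km.
At apoapsis, r = 1.282072×10^9 km.
Applying v² = μ(2/r − 1/a_t): v = 5.707 km/s.

v = 5707 m/s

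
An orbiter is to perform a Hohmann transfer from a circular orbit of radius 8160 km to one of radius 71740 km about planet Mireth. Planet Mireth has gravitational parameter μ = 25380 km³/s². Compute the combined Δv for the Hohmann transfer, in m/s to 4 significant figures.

Δv = 925.7 m/s

The Hohmann ellipse has a_t = (r₁ + r₂)/2 = 39950 km.
Circular speed at r₁: v₁ = √(μ/r₁) = √(25380/8160) = 1.7636 km/s.
On the transfer ellipse at r₁, vis-viva equation gives v_p = √[μ(2/r₁ − 1/a_t)] = 2.3633 km/s.
First burn Δv₁ = |v_p − v₁| = 0.5997 km/s.
Circular speed at r₂: v₂ = √(μ/r₂) = 0.5948 km/s.
Transfer-orbit speed at r₂: v_a = √[μ(2/r₂ − 1/a_t)] = 0.2688 km/s.
Second burn Δv₂ = |v₂ − v_a| = 0.3260 km/s.
Total Δv = Δv₁ + Δv₂ = 0.9257 km/s.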